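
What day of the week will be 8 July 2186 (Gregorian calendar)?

January 1, 2186 is a Sunday.
July 8 is day 189 of the year, i.e. 188 days after Jan 1.
188 mod 7 = 6, so advance 6 weekdays from Sunday: Saturday.

Saturday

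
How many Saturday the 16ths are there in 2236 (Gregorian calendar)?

3

Check the 16th of each month of 2236: Jan 16: Sat, Feb 16: Tue, Mar 16: Wed, Apr 16: Sat, May 16: Mon, Jun 16: Thu, Jul 16: Sat, Aug 16: Tue, Sep 16: Fri, Oct 16: Sun, Nov 16: Wed, Dec 16: Fri.
Saturday occurs in January, April, July — 3 months.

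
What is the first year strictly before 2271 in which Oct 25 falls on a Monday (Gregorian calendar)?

From one year to the next, a fixed date's weekday advances by 1, or by 2 when a Feb 29 lies between the two dates.
2271: October 25 is Wednesday.
2270: Tuesday (−1)
2269: Monday (−1)
Oct 25 falls on a Monday in 2269.

2269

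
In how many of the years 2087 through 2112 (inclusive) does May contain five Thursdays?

May has 31 days; it has five Thursdays when Thursday falls among the first (month-length − 28) days — i.e. when May 1 is one of Thursday/Wednesday/Tuesday.
May 1 by year: 2087:Thu✓ 2088:Sat 2089:Sun 2090:Mon 2091:Tue✓ 2092:Thu✓ 2093:Fri 2094:Sat 2095:Sun 2096:Tue✓ 2097:Wed✓ 2098:Thu✓ 2099:Fri 2100:Sat 2101:Sun 2102:Mon 2103:Tue✓ 2104:Thu✓ 2105:Fri 2106:Sat 2107:Sun 2108:Tue✓ 2109:Wed✓ 2110:Thu✓ 2111:Fri 2112:Sun
Years with five Thursdays: 2087, 2091, 2092, 2096, 2097, 2098, 2103, 2104, 2108, 2109, 2110 → 11.

11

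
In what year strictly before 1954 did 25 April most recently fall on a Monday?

From one year to the next, a fixed date's weekday advances by 1, or by 2 when a Feb 29 lies between the two dates.
1954: April 25 is Sunday.
1953: Saturday (−1)
1952: Friday (−1)
1951: Wednesday (−2)
1950: Tuesday (−1)
1949: Monday (−1)
25 April falls on a Monday in 1949.

1949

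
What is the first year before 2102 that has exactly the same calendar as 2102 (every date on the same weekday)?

2090

Two years share a calendar iff Jan 1 falls on the same weekday and both are leap or both are common. 2102: Jan 1 is Sunday, common year.
2101: Jan 1 Saturday, common
2100: Jan 1 Friday, common
2099: Jan 1 Thursday, common
2098: Jan 1 Wednesday, common
2097: Jan 1 Tuesday, common
2096: Jan 1 Sunday, leap
2095: Jan 1 Saturday, common
2094: Jan 1 Friday, common
2093: Jan 1 Thursday, common
2092: Jan 1 Tuesday, leap
2091: Jan 1 Monday, common
2090: Jan 1 Sunday, common
2090 matches on both conditions.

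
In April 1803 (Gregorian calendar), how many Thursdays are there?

4

April 1803 has 30 days and begins on Friday.
The first Thursday is April 7.
Thursdays fall on 7, 14, 21, 28 — that's 4.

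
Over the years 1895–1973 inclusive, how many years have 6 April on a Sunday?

10

Track 6 April's weekday year by year (advancing +1, or +2 across a Feb 29):
  1895: Sat  1896: Mon (+2)  1897: Tue (+1)  1898: Wed (+1)  1899: Thu (+1)
  1900: Fri (+1)  1901: Sat (+1)  1902: Sun (+1) ✓  1903: Mon (+1)  1904: Wed (+2)
  1905: Thu (+1)  1906: Fri (+1)  1907: Sat (+1)  1908: Mon (+2)  … (51 more years) …
  1960: Wed (+2)  1961: Thu (+1)  1962: Fri (+1)  1963: Sat (+1)  1964: Mon (+2)
  1965: Tue (+1)  1966: Wed (+1)  1967: Thu (+1)  1968: Sat (+2)  1969: Sun (+1) ✓
  1970: Mon (+1)  1971: Tue (+1)  1972: Thu (+2)  1973: Fri (+1)
Sunday years: 1902, 1913, 1919, 1924, 1930, 1941, 1947, 1952, 1958, 1969 — 10 in total.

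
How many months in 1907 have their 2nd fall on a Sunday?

Check the 2nd of each month of 1907: Jan 2: Wed, Feb 2: Sat, Mar 2: Sat, Apr 2: Tue, May 2: Thu, Jun 2: Sun, Jul 2: Tue, Aug 2: Fri, Sep 2: Mon, Oct 2: Wed, Nov 2: Sat, Dec 2: Mon.
Sunday occurs in June — 1 month.

1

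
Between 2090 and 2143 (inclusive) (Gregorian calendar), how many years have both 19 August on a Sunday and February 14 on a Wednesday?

Check each year's weekday for 19 August and February 14:
  2090: Sat/Tue  2091: Sun/Wed ✓  2092: Tue/Thu  2093: Wed/Sat  2094: Thu/Sun  2095: Fri/Mon  2096: Sun/Tue  2097: Mon/Thu  2098: Tue/Fri  2099: Wed/Sat  2100: Thu/Sun  2101: Fri/Mon  2102: Sat/Tue  2103: Sun/Wed ✓  …(26 more)…  2130: Sat/Tue  2131: Sun/Wed ✓  2132: Tue/Thu  2133: Wed/Sat  2134: Thu/Sun  2135: Fri/Mon  2136: Sun/Tue  2137: Mon/Thu  2138: Tue/Fri  2139: Wed/Sat  2140: Fri/Sun  2141: Sat/Tue  2142: Sun/Wed ✓  2143: Mon/Thu
Both conditions hold in: 2091, 2103, 2114, 2125, 2131, 2142 — 6.

6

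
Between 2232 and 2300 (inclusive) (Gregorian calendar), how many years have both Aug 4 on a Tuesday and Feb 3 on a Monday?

Check each year's weekday for Aug 4 and Feb 3:
  2232: Sat/Fri  2233: Sun/Sun  2234: Mon/Mon  2235: Tue/Tue  2236: Thu/Wed  2237: Fri/Fri  2238: Sat/Sat  2239: Sun/Sun  2240: Tue/Mon ✓  2241: Wed/Wed  2242: Thu/Thu  2243: Fri/Fri  2244: Sun/Sat  2245: Mon/Mon  …(41 more)…  2287: Thu/Thu  2288: Sat/Fri  2289: Sun/Sun  2290: Mon/Mon  2291: Tue/Tue  2292: Thu/Wed  2293: Fri/Fri  2294: Sat/Sat  2295: Sun/Sun  2296: Tue/Mon ✓  2297: Wed/Wed  2298: Thu/Thu  2299: Fri/Fri  2300: Sat/Sat
Both conditions hold in: 2240, 2268, 2296 — 3.

3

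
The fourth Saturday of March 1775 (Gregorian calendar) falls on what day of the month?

25

March 1, 1775 is a Wednesday, so the first Saturday is the 4th.
The fourth Saturday is 4 + 21 = 25.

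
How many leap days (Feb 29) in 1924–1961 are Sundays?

1

Leap years in 1924–1961: 10 of them.
Feb 29 weekday advances by 5 (mod 7) from one leap year to the next four years later (or differs when a century non-leap intervenes).
Leap-day weekdays: 1924:Fri 1928:Wed 1932:Mon 1936:Sat 1940:Thu 1944:Tue 1948:Sun✓ 1952:Fri 1956:Wed 1960:Mon
Sunday: 1948 → 1.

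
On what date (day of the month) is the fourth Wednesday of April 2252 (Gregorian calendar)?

28

April 1, 2252 is a Thursday, so the first Wednesday is the 7th.
The fourth Wednesday is 7 + 21 = 28.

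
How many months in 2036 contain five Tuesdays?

A month of length L has five Tuesdays iff its first Tuesday is on day ≤ L−28 (so day 1–3 in a 31-day month, 1–2 in a 30-day month, day 1 in a leap February).
Checking each month of 2036: Jan starts Tue (31d) ✓; Feb starts Fri (29d); Mar starts Sat (31d); Apr starts Tue (30d) ✓; May starts Thu (31d); Jun starts Sun (30d); Jul starts Tue (31d) ✓; Aug starts Fri (31d); Sep starts Mon (30d) ✓; Oct starts Wed (31d); Nov starts Sat (30d); Dec starts Mon (31d) ✓.
Five-Tuesday months: January, April, July, September, December → 5.

5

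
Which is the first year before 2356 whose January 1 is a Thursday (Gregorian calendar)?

Jan 1 advances by 2 weekdays after a leap year and by 1 after a common year.
2356: Jan 1 is Sunday (leap).
2355: Saturday
2354: Friday
2353: Thursday
2353 begins on a Thursday

2353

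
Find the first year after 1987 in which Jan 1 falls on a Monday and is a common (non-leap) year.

1990

Jan 1 advances by 2 weekdays after a leap year and by 1 after a common year.
1987: Jan 1 is Thursday.
1988: Friday (leap)
1989: Sunday
1990: Monday
1990 begins on a Monday and is a common year.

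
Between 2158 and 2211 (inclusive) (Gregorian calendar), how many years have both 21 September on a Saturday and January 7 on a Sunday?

Check each year's weekday for 21 September and January 7:
  2158: Thu/Sat  2159: Fri/Sun  2160: Sun/Mon  2161: Mon/Wed  2162: Tue/Thu  2163: Wed/Fri  2164: Fri/Sat  2165: Sat/Mon  2166: Sun/Tue  2167: Mon/Wed  2168: Wed/Thu  2169: Thu/Sat  2170: Fri/Sun  2171: Sat/Mon  …(26 more)…  2198: Fri/Sun  2199: Sat/Mon  2200: Sun/Tue  2201: Mon/Wed  2202: Tue/Thu  2203: Wed/Fri  2204: Fri/Sat  2205: Sat/Mon  2206: Sun/Tue  2207: Mon/Wed  2208: Wed/Thu  2209: Thu/Sat  2210: Fri/Sun  2211: Sat/Mon
Both conditions hold in: 2176 — 1.

1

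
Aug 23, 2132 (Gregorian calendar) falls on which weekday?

Saturday

January 1, 2132 is a Tuesday.
August 23 is day 236 of the year, i.e. 235 days after Jan 1.
235 mod 7 = 4, so advance 4 weekdays from Tuesday: Saturday.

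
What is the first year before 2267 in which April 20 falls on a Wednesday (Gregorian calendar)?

2264

From one year to the next, a fixed date's weekday advances by 1, or by 2 when a Feb 29 lies between the two dates.
2267: April 20 is Saturday.
2266: Friday (−1)
2265: Thursday (−1)
2264: Wednesday (−1)
April 20 falls on a Wednesday in 2264.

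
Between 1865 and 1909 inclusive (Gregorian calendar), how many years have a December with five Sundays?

21

December has 31 days; it has five Sundays when Sunday falls among the first (month-length − 28) days — i.e. when December 1 is one of Sunday/Saturday/Friday.
December 1 by year: 1865:Fri✓ 1866:Sat✓ 1867:Sun✓ 1868:Tue 1869:Wed 1870:Thu 1871:Fri✓ 1872:Sun✓ 1873:Mon 1874:Tue 1875:Wed 1876:Fri✓ 1877:Sat✓ 1878:Sun✓ 1879:Mon …(15 more)… 1895:Sun✓ 1896:Tue 1897:Wed 1898:Thu 1899:Fri✓ 1900:Sat✓ 1901:Sun✓ 1902:Mon 1903:Tue 1904:Thu 1905:Fri✓ 1906:Sat✓ 1907:Sun✓ 1908:Tue 1909:Wed
Years with five Sundays: 1865, 1866, 1867, 1871, 1872, 1876, 1877, 1878, 1882, 1883, 1888, 1889, 1893, 1894, 1895, 1899, 1900, 1901, 1905, 1906, 1907 → 21.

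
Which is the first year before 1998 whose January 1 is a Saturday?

Jan 1 advances by 2 weekdays after a leap year and by 1 after a common year.
1998: Jan 1 is Thursday.
1997: Wednesday
1996: Monday (leap)
1995: Sunday
1994: Saturday
1994 begins on a Saturday

1994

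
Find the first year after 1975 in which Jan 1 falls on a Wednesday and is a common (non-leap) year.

Jan 1 advances by 2 weekdays after a leap year and by 1 after a common year.
1975: Jan 1 is Wednesday.
1976: Thursday (leap)
1977: Saturday
1978: Sunday
1979: Monday
1980: Tuesday (leap)
1981: Thursday
1982: Friday
1983: Saturday
1984: Sunday (leap)
1985: Tuesday
1986: Wednesday
1986 begins on a Wednesday and is a common year.

1986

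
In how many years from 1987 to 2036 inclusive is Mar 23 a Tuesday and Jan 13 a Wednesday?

5

Check each year's weekday for Mar 23 and Jan 13:
  1987: Mon/Tue  1988: Wed/Wed  1989: Thu/Fri  1990: Fri/Sat  1991: Sat/Sun  1992: Mon/Mon  1993: Tue/Wed ✓  1994: Wed/Thu  1995: Thu/Fri  1996: Sat/Sat  1997: Sun/Mon  1998: Mon/Tue  1999: Tue/Wed ✓  2000: Thu/Thu  …(22 more)…  2023: Thu/Fri  2024: Sat/Sat  2025: Sun/Mon  2026: Mon/Tue  2027: Tue/Wed ✓  2028: Thu/Thu  2029: Fri/Sat  2030: Sat/Sun  2031: Sun/Mon  2032: Tue/Tue  2033: Wed/Thu  2034: Thu/Fri  2035: Fri/Sat  2036: Sun/Sun
Both conditions hold in: 1993, 1999, 2010, 2021, 2027 — 5.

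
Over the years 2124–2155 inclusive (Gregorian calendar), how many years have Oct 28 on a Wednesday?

Track Oct 28's weekday year by year (advancing +1, or +2 across a Feb 29):
  2124: Sat  2125: Sun (+1)  2126: Mon (+1)  2127: Tue (+1)  2128: Thu (+2)
  2129: Fri (+1)  2130: Sat (+1)  2131: Sun (+1)  2132: Tue (+2)  2133: Wed (+1) ✓
  2134: Thu (+1)  2135: Fri (+1)  2136: Sun (+2)  2137: Mon (+1)  … (4 more years) …
  2142: Sun (+1)  2143: Mon (+1)  2144: Wed (+2) ✓  2145: Thu (+1)  2146: Fri (+1)
  2147: Sat (+1)  2148: Mon (+2)  2149: Tue (+1)  2150: Wed (+1) ✓  2151: Thu (+1)
  2152: Sat (+2)  2153: Sun (+1)  2154: Mon (+1)  2155: Tue (+1)
Wednesday years: 2133, 2139, 2144, 2150 — 4 in total.

4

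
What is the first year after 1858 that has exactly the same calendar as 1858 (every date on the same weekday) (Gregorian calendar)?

1869

Two years share a calendar iff Jan 1 falls on the same weekday and both are leap or both are common. 1858: Jan 1 is Friday, common year.
1859: Jan 1 Saturday, common
1860: Jan 1 Sunday, leap
1861: Jan 1 Tuesday, common
1862: Jan 1 Wednesday, common
1863: Jan 1 Thursday, common
1864: Jan 1 Friday, leap
1865: Jan 1 Sunday, common
1866: Jan 1 Monday, common
1867: Jan 1 Tuesday, common
1868: Jan 1 Wednesday, leap
1869: Jan 1 Friday, common
1869 matches on both conditions.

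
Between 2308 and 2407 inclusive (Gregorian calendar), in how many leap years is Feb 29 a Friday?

Leap years in 2308–2407: 25 of them.
Feb 29 weekday advances by 5 (mod 7) from one leap year to the next four years later (or differs when a century non-leap intervenes).
Leap-day weekdays: 2308:Sat 2312:Thu 2316:Tue 2320:Sun 2324:Fri✓ 2328:Wed 2332:Mon 2336:Sat 2340:Thu 2344:Tue 2348:Sun 2352:Fri✓ 2356:Wed 2360:Mon 2364:Sat 2368:Thu 2372:Tue 2376:Sun 2380:Fri✓ 2384:Wed 2388:Mon 2392:Sat 2396:Thu 2400:Tue 2404:Sun
Friday: 2324, 2352, 2380 → 3.

3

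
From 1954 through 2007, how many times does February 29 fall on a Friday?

1

Leap years in 1954–2007: 13 of them.
Feb 29 weekday advances by 5 (mod 7) from one leap year to the next four years later (or differs when a century non-leap intervenes).
Leap-day weekdays: 1956:Wed 1960:Mon 1964:Sat 1968:Thu 1972:Tue 1976:Sun 1980:Fri✓ 1984:Wed 1988:Mon 1992:Sat 1996:Thu 2000:Tue 2004:Sun
Friday: 1980 → 1.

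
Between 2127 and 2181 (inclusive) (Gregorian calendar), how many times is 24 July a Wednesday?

Track 24 July's weekday year by year (advancing +1, or +2 across a Feb 29):
  2127: Thu  2128: Sat (+2)  2129: Sun (+1)  2130: Mon (+1)  2131: Tue (+1)
  2132: Thu (+2)  2133: Fri (+1)  2134: Sat (+1)  2135: Sun (+1)  2136: Tue (+2)
  2137: Wed (+1) ✓  2138: Thu (+1)  2139: Fri (+1)  2140: Sun (+2)  … (27 more years) …
  2168: Sun (+2)  2169: Mon (+1)  2170: Tue (+1)  2171: Wed (+1) ✓  2172: Fri (+2)
  2173: Sat (+1)  2174: Sun (+1)  2175: Mon (+1)  2176: Wed (+2) ✓  2177: Thu (+1)
  2178: Fri (+1)  2179: Sat (+1)  2180: Mon (+2)  2181: Tue (+1)
Wednesday years: 2137, 2143, 2148, 2154, 2165, 2171, 2176 — 7 in total.

7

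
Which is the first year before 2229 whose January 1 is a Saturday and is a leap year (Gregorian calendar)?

2220

Jan 1 advances by 2 weekdays after a leap year and by 1 after a common year.
2229: Jan 1 is Thursday.
2228: Tuesday (leap)
2227: Monday
2226: Sunday
2225: Saturday
2224: Thursday (leap)
2223: Wednesday
2222: Tuesday
2221: Monday
2220: Saturday (leap)
2220 begins on a Saturday and is a leap year.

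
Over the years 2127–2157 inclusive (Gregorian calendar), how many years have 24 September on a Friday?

5

Track 24 September's weekday year by year (advancing +1, or +2 across a Feb 29):
  2127: Wed  2128: Fri (+2) ✓  2129: Sat (+1)  2130: Sun (+1)  2131: Mon (+1)
  2132: Wed (+2)  2133: Thu (+1)  2134: Fri (+1) ✓  2135: Sat (+1)  2136: Mon (+2)
  2137: Tue (+1)  2138: Wed (+1)  2139: Thu (+1)  2140: Sat (+2)  … (3 more years) …
  2144: Thu (+2)  2145: Fri (+1) ✓  2146: Sat (+1)  2147: Sun (+1)  2148: Tue (+2)
  2149: Wed (+1)  2150: Thu (+1)  2151: Fri (+1) ✓  2152: Sun (+2)  2153: Mon (+1)
  2154: Tue (+1)  2155: Wed (+1)  2156: Fri (+2) ✓  2157: Sat (+1)
Friday years: 2128, 2134, 2145, 2151, 2156 — 5 in total.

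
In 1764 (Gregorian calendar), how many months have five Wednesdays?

A month of length L has five Wednesdays iff its first Wednesday is on day ≤ L−28 (so day 1–3 in a 31-day month, 1–2 in a 30-day month, day 1 in a leap February).
Checking each month of 1764: Jan starts Sun (31d); Feb starts Wed (29d) ✓; Mar starts Thu (31d); Apr starts Sun (30d); May starts Tue (31d) ✓; Jun starts Fri (30d); Jul starts Sun (31d); Aug starts Wed (31d) ✓; Sep starts Sat (30d); Oct starts Mon (31d) ✓; Nov starts Thu (30d); Dec starts Sat (31d).
Five-Wednesday months: February, May, August, October → 4.

4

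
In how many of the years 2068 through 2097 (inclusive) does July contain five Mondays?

14

July has 31 days; it has five Mondays when Monday falls among the first (month-length − 28) days — i.e. when July 1 is one of Monday/Sunday/Saturday.
July 1 by year: 2068:Sun✓ 2069:Mon✓ 2070:Tue 2071:Wed 2072:Fri 2073:Sat✓ 2074:Sun✓ 2075:Mon✓ 2076:Wed 2077:Thu 2078:Fri 2079:Sat✓ 2080:Mon✓ 2081:Tue 2082:Wed 2083:Thu 2084:Sat✓ 2085:Sun✓ 2086:Mon✓ 2087:Tue 2088:Thu 2089:Fri 2090:Sat✓ 2091:Sun✓ 2092:Tue 2093:Wed 2094:Thu 2095:Fri 2096:Sun✓ 2097:Mon✓
Years with five Mondays: 2068, 2069, 2073, 2074, 2075, 2079, 2080, 2084, 2085, 2086, 2090, 2091, 2096, 2097 → 14.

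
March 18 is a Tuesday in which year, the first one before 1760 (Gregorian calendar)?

From one year to the next, a fixed date's weekday advances by 1, or by 2 when a Feb 29 lies between the two dates.
1760: March 18 is Tuesday.
1759: Sunday (−2)
1758: Saturday (−1)
1757: Friday (−1)
1756: Thursday (−1)
1755: Tuesday (−2)
March 18 falls on a Tuesday in 1755.

1755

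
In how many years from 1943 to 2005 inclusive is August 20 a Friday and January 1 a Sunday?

0

Check each year's weekday for August 20 and January 1:
  1943: Fri/Fri  1944: Sun/Sat  1945: Mon/Mon  1946: Tue/Tue  1947: Wed/Wed  1948: Fri/Thu  1949: Sat/Sat  1950: Sun/Sun  1951: Mon/Mon  1952: Wed/Tue  1953: Thu/Thu  1954: Fri/Fri  1955: Sat/Sat  1956: Mon/Sun  …(35 more)…  1992: Thu/Wed  1993: Fri/Fri  1994: Sat/Sat  1995: Sun/Sun  1996: Tue/Mon  1997: Wed/Wed  1998: Thu/Thu  1999: Fri/Fri  2000: Sun/Sat  2001: Mon/Mon  2002: Tue/Tue  2003: Wed/Wed  2004: Fri/Thu  2005: Sat/Sat
Both conditions hold in: no year — 0.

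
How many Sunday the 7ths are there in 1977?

Check the 7th of each month of 1977: Jan 7: Fri, Feb 7: Mon, Mar 7: Mon, Apr 7: Thu, May 7: Sat, Jun 7: Tue, Jul 7: Thu, Aug 7: Sun, Sep 7: Wed, Oct 7: Fri, Nov 7: Mon, Dec 7: Wed.
Sunday occurs in August — 1 month.

1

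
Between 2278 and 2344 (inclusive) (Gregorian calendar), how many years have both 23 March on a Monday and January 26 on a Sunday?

Check each year's weekday for 23 March and January 26:
  2278: Sat/Sat  2279: Sun/Sun  2280: Tue/Mon  2281: Wed/Wed  2282: Thu/Thu  2283: Fri/Fri  2284: Sun/Sat  2285: Mon/Mon  2286: Tue/Tue  2287: Wed/Wed  2288: Fri/Thu  2289: Sat/Sat  2290: Sun/Sun  2291: Mon/Mon  …(39 more)…  2331: Mon/Mon  2332: Wed/Tue  2333: Thu/Thu  2334: Fri/Fri  2335: Sat/Sat  2336: Mon/Sun ✓  2337: Tue/Tue  2338: Wed/Wed  2339: Thu/Thu  2340: Sat/Fri  2341: Sun/Sun  2342: Mon/Mon  2343: Tue/Tue  2344: Thu/Wed
Both conditions hold in: 2296, 2308, 2336 — 3.

3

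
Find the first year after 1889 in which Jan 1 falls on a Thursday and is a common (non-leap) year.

Jan 1 advances by 2 weekdays after a leap year and by 1 after a common year.
1889: Jan 1 is Tuesday.
1890: Wednesday
1891: Thursday
1891 begins on a Thursday and is a common year.

1891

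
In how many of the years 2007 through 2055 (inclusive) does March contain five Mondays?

March has 31 days; it has five Mondays when Monday falls among the first (month-length − 28) days — i.e. when March 1 is one of Monday/Sunday/Saturday.
March 1 by year: 2007:Thu 2008:Sat✓ 2009:Sun✓ 2010:Mon✓ 2011:Tue 2012:Thu 2013:Fri 2014:Sat✓ 2015:Sun✓ 2016:Tue 2017:Wed 2018:Thu 2019:Fri 2020:Sun✓ 2021:Mon✓ …(19 more)… 2041:Fri 2042:Sat✓ 2043:Sun✓ 2044:Tue 2045:Wed 2046:Thu 2047:Fri 2048:Sun✓ 2049:Mon✓ 2050:Tue 2051:Wed 2052:Fri 2053:Sat✓ 2054:Sun✓ 2055:Mon✓
Years with five Mondays: 2008, 2009, 2010, 2014, 2015, 2020, 2021, 2025, 2026, 2027, 2031, 2032, 2036, 2037, 2038, 2042, 2043, 2048, 2049, 2053, 2054, 2055 → 22.

22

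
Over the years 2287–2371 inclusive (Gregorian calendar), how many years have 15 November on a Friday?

Track 15 November's weekday year by year (advancing +1, or +2 across a Feb 29):
  2287: Tue  2288: Thu (+2)  2289: Fri (+1) ✓  2290: Sat (+1)  2291: Sun (+1)
  2292: Tue (+2)  2293: Wed (+1)  2294: Thu (+1)  2295: Fri (+1) ✓  2296: Sun (+2)
  2297: Mon (+1)  2298: Tue (+1)  2299: Wed (+1)  2300: Thu (+1)  … (57 more years) …
  2358: Sat (+1)  2359: Sun (+1)  2360: Tue (+2)  2361: Wed (+1)  2362: Thu (+1)
  2363: Fri (+1) ✓  2364: Sun (+2)  2365: Mon (+1)  2366: Tue (+1)  2367: Wed (+1)
  2368: Fri (+2) ✓  2369: Sat (+1)  2370: Sun (+1)  2371: Mon (+1)
Friday years: 2289, 2295, 2301, 2307, 2312, 2318, 2329, 2335, 2340, 2346, 2357, 2363, 2368 — 13 in total.

13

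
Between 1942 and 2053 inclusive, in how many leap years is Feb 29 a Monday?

4

Leap years in 1942–2053: 28 of them.
Feb 29 weekday advances by 5 (mod 7) from one leap year to the next four years later (or differs when a century non-leap intervenes).
Leap-day weekdays: 1944:Tue 1948:Sun 1952:Fri 1956:Wed 1960:Mon✓ 1964:Sat 1968:Thu 1972:Tue 1976:Sun 1980:Fri 1984:Wed 1988:Mon✓ 1992:Sat 1996:Thu 2000:Tue 2004:Sun 2008:Fri 2012:Wed 2016:Mon✓ 2020:Sat 2024:Thu 2028:Tue 2032:Sun 2036:Fri 2040:Wed 2044:Mon✓ 2048:Sat 2052:Thu
Monday: 1960, 1988, 2016, 2044 → 4.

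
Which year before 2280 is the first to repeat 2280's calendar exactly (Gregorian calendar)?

2252

Two years share a calendar iff Jan 1 falls on the same weekday and both are leap or both are common. 2280: Jan 1 is Thursday, leap year.
2279: Jan 1 Wednesday, common
2278: Jan 1 Tuesday, common
2277: Jan 1 Monday, common
2276: Jan 1 Saturday, leap
2275: Jan 1 Friday, common
2274: Jan 1 Thursday, common
2273: Jan 1 Wednesday, common
2272: Jan 1 Monday, leap
2271: Jan 1 Sunday, common
2270: Jan 1 Saturday, common
2269: Jan 1 Friday, common
2268: Jan 1 Wednesday, leap
2267: Jan 1 Tuesday, common
2266: Jan 1 Monday, common
2265: Jan 1 Sunday, common
2264: Jan 1 Friday, leap
2263: Jan 1 Thursday, common
2262: Jan 1 Wednesday, common
2261: Jan 1 Tuesday, common
2260: Jan 1 Sunday, leap
2259: Jan 1 Saturday, common
2258: Jan 1 Friday, common
2257: Jan 1 Thursday, common
2256: Jan 1 Tuesday, leap
2255: Jan 1 Monday, common
2254: Jan 1 Sunday, common
2253: Jan 1 Saturday, common
2252: Jan 1 Thursday, leap
2252 matches on both conditions.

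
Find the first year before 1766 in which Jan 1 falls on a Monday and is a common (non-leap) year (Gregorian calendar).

Jan 1 advances by 2 weekdays after a leap year and by 1 after a common year.
1766: Jan 1 is Wednesday.
1765: Tuesday
1764: Sunday (leap)
1763: Saturday
1762: Friday
1761: Thursday
1760: Tuesday (leap)
1759: Monday
1759 begins on a Monday and is a common year.

1759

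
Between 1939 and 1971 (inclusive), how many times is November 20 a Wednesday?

Track November 20's weekday year by year (advancing +1, or +2 across a Feb 29):
  1939: Mon  1940: Wed (+2) ✓  1941: Thu (+1)  1942: Fri (+1)  1943: Sat (+1)
  1944: Mon (+2)  1945: Tue (+1)  1946: Wed (+1) ✓  1947: Thu (+1)  1948: Sat (+2)
  1949: Sun (+1)  1950: Mon (+1)  1951: Tue (+1)  1952: Thu (+2)  … (5 more years) …
  1958: Thu (+1)  1959: Fri (+1)  1960: Sun (+2)  1961: Mon (+1)  1962: Tue (+1)
  1963: Wed (+1) ✓  1964: Fri (+2)  1965: Sat (+1)  1966: Sun (+1)  1967: Mon (+1)
  1968: Wed (+2) ✓  1969: Thu (+1)  1970: Fri (+1)  1971: Sat (+1)
Wednesday years: 1940, 1946, 1957, 1963, 1968 — 5 in total.

5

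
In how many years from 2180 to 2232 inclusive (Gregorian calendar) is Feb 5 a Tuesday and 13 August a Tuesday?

6

Check each year's weekday for Feb 5 and 13 August:
  2180: Sat/Sun  2181: Mon/Mon  2182: Tue/Tue ✓  2183: Wed/Wed  2184: Thu/Fri  2185: Sat/Sat  2186: Sun/Sun  2187: Mon/Mon  2188: Tue/Wed  2189: Thu/Thu  2190: Fri/Fri  2191: Sat/Sat  2192: Sun/Mon  2193: Tue/Tue ✓  …(25 more)…  2219: Fri/Fri  2220: Sat/Sun  2221: Mon/Mon  2222: Tue/Tue ✓  2223: Wed/Wed  2224: Thu/Fri  2225: Sat/Sat  2226: Sun/Sun  2227: Mon/Mon  2228: Tue/Wed  2229: Thu/Thu  2230: Fri/Fri  2231: Sat/Sat  2232: Sun/Mon
Both conditions hold in: 2182, 2193, 2199, 2205, 2211, 2222 — 6.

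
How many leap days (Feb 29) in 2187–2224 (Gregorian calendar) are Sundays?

1

Leap years in 2187–2224: 9 of them.
Feb 29 weekday advances by 5 (mod 7) from one leap year to the next four years later (or differs when a century non-leap intervenes).
Leap-day weekdays: 2188:Fri 2192:Wed 2196:Mon 2204:Wed 2208:Mon 2212:Sat 2216:Thu 2220:Tue 2224:Sun✓
Sunday: 2224 → 1.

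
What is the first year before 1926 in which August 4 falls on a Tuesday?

1925

From one year to the next, a fixed date's weekday advances by 1, or by 2 when a Feb 29 lies between the two dates.
1926: August 4 is Wednesday.
1925: Tuesday (−1)
August 4 falls on a Tuesday in 1925.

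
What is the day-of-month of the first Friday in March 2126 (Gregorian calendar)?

1

March 1, 2126 is a Friday, so the first Friday is the 1st.
The first Friday is 1 + 0 = 1.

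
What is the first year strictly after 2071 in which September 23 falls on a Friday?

2072

From one year to the next, a fixed date's weekday advances by 1, or by 2 when a Feb 29 lies between the two dates.
2071: September 23 is Wednesday.
2072: Friday (+2)
September 23 falls on a Friday in 2072.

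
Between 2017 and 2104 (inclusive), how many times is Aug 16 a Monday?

13

Track Aug 16's weekday year by year (advancing +1, or +2 across a Feb 29):
  2017: Wed  2018: Thu (+1)  2019: Fri (+1)  2020: Sun (+2)  2021: Mon (+1) ✓
  2022: Tue (+1)  2023: Wed (+1)  2024: Fri (+2)  2025: Sat (+1)  2026: Sun (+1)
  2027: Mon (+1) ✓  2028: Wed (+2)  2029: Thu (+1)  2030: Fri (+1)  … (60 more years) …
  2091: Thu (+1)  2092: Sat (+2)  2093: Sun (+1)  2094: Mon (+1) ✓  2095: Tue (+1)
  2096: Thu (+2)  2097: Fri (+1)  2098: Sat (+1)  2099: Sun (+1)  2100: Mon (+1) ✓
  2101: Tue (+1)  2102: Wed (+1)  2103: Thu (+1)  2104: Sat (+2)
Monday years: 2021, 2027, 2032, 2038, 2049, 2055, 2060, 2066, 2077, 2083, 2088, 2094, 2100 — 13 in total.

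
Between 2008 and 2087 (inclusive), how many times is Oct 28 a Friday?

Track Oct 28's weekday year by year (advancing +1, or +2 across a Feb 29):
  2008: Tue  2009: Wed (+1)  2010: Thu (+1)  2011: Fri (+1) ✓  2012: Sun (+2)
  2013: Mon (+1)  2014: Tue (+1)  2015: Wed (+1)  2016: Fri (+2) ✓  2017: Sat (+1)
  2018: Sun (+1)  2019: Mon (+1)  2020: Wed (+2)  2021: Thu (+1)  … (52 more years) …
  2074: Sun (+1)  2075: Mon (+1)  2076: Wed (+2)  2077: Thu (+1)  2078: Fri (+1) ✓
  2079: Sat (+1)  2080: Mon (+2)  2081: Tue (+1)  2082: Wed (+1)  2083: Thu (+1)
  2084: Sat (+2)  2085: Sun (+1)  2086: Mon (+1)  2087: Tue (+1)
Friday years: 2011, 2016, 2022, 2033, 2039, 2044, 2050, 2061, 2067, 2072, 2078 — 11 in total.

11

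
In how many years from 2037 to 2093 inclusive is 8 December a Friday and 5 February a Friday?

0

Check each year's weekday for 8 December and 5 February:
  2037: Tue/Thu  2038: Wed/Fri  2039: Thu/Sat  2040: Sat/Sun  2041: Sun/Tue  2042: Mon/Wed  2043: Tue/Thu  2044: Thu/Fri  2045: Fri/Sun  2046: Sat/Mon  2047: Sun/Tue  2048: Tue/Wed  2049: Wed/Fri  2050: Thu/Sat  …(29 more)…  2080: Sun/Mon  2081: Mon/Wed  2082: Tue/Thu  2083: Wed/Fri  2084: Fri/Sat  2085: Sat/Mon  2086: Sun/Tue  2087: Mon/Wed  2088: Wed/Thu  2089: Thu/Sat  2090: Fri/Sun  2091: Sat/Mon  2092: Mon/Tue  2093: Tue/Thu
Both conditions hold in: no year — 0.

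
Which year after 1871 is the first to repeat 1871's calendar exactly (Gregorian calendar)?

Two years share a calendar iff Jan 1 falls on the same weekday and both are leap or both are common. 1871: Jan 1 is Sunday, common year.
1872: Jan 1 Monday, leap
1873: Jan 1 Wednesday, common
1874: Jan 1 Thursday, common
1875: Jan 1 Friday, common
1876: Jan 1 Saturday, leap
1877: Jan 1 Monday, common
1878: Jan 1 Tuesday, common
1879: Jan 1 Wednesday, common
1880: Jan 1 Thursday, leap
1881: Jan 1 Saturday, common
1882: Jan 1 Sunday, common
1882 matches on both conditions.

1882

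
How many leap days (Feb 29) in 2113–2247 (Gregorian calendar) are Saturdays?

Leap years in 2113–2247: 32 of them.
Feb 29 weekday advances by 5 (mod 7) from one leap year to the next four years later (or differs when a century non-leap intervenes).
Leap-day weekdays: 2116:Sat✓ 2120:Thu 2124:Tue 2128:Sun 2132:Fri 2136:Wed 2140:Mon 2144:Sat✓ 2148:Thu 2152:Tue 2156:Sun 2160:Fri 2164:Wed …(6 more)… 2192:Wed 2196:Mon 2204:Wed 2208:Mon 2212:Sat✓ 2216:Thu 2220:Tue 2224:Sun 2228:Fri 2232:Wed 2236:Mon 2240:Sat✓ 2244:Thu
Saturday: 2116, 2144, 2172, 2212, 2240 → 5.

5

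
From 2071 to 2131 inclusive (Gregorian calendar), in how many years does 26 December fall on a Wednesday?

9

Track 26 December's weekday year by year (advancing +1, or +2 across a Feb 29):
  2071: Sat  2072: Mon (+2)  2073: Tue (+1)  2074: Wed (+1) ✓  2075: Thu (+1)
  2076: Sat (+2)  2077: Sun (+1)  2078: Mon (+1)  2079: Tue (+1)  2080: Thu (+2)
  2081: Fri (+1)  2082: Sat (+1)  2083: Sun (+1)  2084: Tue (+2)  … (33 more years) …
  2118: Mon (+1)  2119: Tue (+1)  2120: Thu (+2)  2121: Fri (+1)  2122: Sat (+1)
  2123: Sun (+1)  2124: Tue (+2)  2125: Wed (+1) ✓  2126: Thu (+1)  2127: Fri (+1)
  2128: Sun (+2)  2129: Mon (+1)  2130: Tue (+1)  2131: Wed (+1) ✓
Wednesday years: 2074, 2085, 2091, 2096, 2103, 2108, 2114, 2125, 2131 — 9 in total.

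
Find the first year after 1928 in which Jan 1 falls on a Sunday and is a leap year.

Jan 1 advances by 2 weekdays after a leap year and by 1 after a common year.
1928: Jan 1 is Sunday (leap).
1929: Tuesday
1930: Wednesday
1931: Thursday
1932: Friday (leap)
1933: Sunday
1934: Monday
1935: Tuesday
1936: Wednesday (leap)
1937: Friday
1938: Saturday
1939: Sunday
1940: Monday (leap)
1941: Wednesday
1942: Thursday
1943: Friday
1944: Saturday (leap)
1945: Monday
1946: Tuesday
1947: Wednesday
1948: Thursday (leap)
1949: Saturday
1950: Sunday
1951: Monday
1952: Tuesday (leap)
1953: Thursday
1954: Friday
1955: Saturday
1956: Sunday (leap)
1956 begins on a Sunday and is a leap year.

1956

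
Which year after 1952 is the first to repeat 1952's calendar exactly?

Two years share a calendar iff Jan 1 falls on the same weekday and both are leap or both are common. 1952: Jan 1 is Tuesday, leap year.
1953: Jan 1 Thursday, common
1954: Jan 1 Friday, common
1955: Jan 1 Saturday, common
1956: Jan 1 Sunday, leap
1957: Jan 1 Tuesday, common
1958: Jan 1 Wednesday, common
1959: Jan 1 Thursday, common
1960: Jan 1 Friday, leap
1961: Jan 1 Sunday, common
1962: Jan 1 Monday, common
1963: Jan 1 Tuesday, common
1964: Jan 1 Wednesday, leap
1965: Jan 1 Friday, common
1966: Jan 1 Saturday, common
1967: Jan 1 Sunday, common
1968: Jan 1 Monday, leap
1969: Jan 1 Wednesday, common
1970: Jan 1 Thursday, common
1971: Jan 1 Friday, common
1972: Jan 1 Saturday, leap
1973: Jan 1 Monday, common
1974: Jan 1 Tuesday, common
1975: Jan 1 Wednesday, common
1976: Jan 1 Thursday, leap
1977: Jan 1 Saturday, common
1978: Jan 1 Sunday, common
1979: Jan 1 Monday, common
1980: Jan 1 Tuesday, leap
1980 matches on both conditions.

1980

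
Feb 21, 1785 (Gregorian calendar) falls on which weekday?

January 1, 1785 is a Saturday.
February 21 is day 52 of the year, i.e. 51 days after Jan 1.
51 mod 7 = 2, so advance 2 weekdays from Saturday: Monday.

Monday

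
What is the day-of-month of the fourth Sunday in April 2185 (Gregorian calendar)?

April 1, 2185 is a Friday, so the first Sunday is the 3rd.
The fourth Sunday is 3 + 21 = 24.

24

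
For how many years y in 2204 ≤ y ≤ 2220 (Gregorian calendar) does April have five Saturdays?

5

April has 30 days; it has five Saturdays when Saturday falls among the first (month-length − 28) days — i.e. when April 1 is one of Saturday/Friday.
April 1 by year: 2204:Sun 2205:Mon 2206:Tue 2207:Wed 2208:Fri✓ 2209:Sat✓ 2210:Sun 2211:Mon 2212:Wed 2213:Thu 2214:Fri✓ 2215:Sat✓ 2216:Mon 2217:Tue 2218:Wed 2219:Thu 2220:Sat✓
Years with five Saturdays: 2208, 2209, 2214, 2215, 2220 → 5.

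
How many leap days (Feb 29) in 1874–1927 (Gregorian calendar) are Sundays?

2

Leap years in 1874–1927: 12 of them.
Feb 29 weekday advances by 5 (mod 7) from one leap year to the next four years later (or differs when a century non-leap intervenes).
Leap-day weekdays: 1876:Tue 1880:Sun✓ 1884:Fri 1888:Wed 1892:Mon 1896:Sat 1904:Mon 1908:Sat 1912:Thu 1916:Tue 1920:Sun✓ 1924:Fri
Sunday: 1880, 1920 → 2.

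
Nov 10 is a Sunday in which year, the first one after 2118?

From one year to the next, a fixed date's weekday advances by 1, or by 2 when a Feb 29 lies between the two dates.
2118: November 10 is Thursday.
2119: Friday (+1)
2120: Sunday (+2)
Nov 10 falls on a Sunday in 2120.

2120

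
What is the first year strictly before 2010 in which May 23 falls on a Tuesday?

2006

From one year to the next, a fixed date's weekday advances by 1, or by 2 when a Feb 29 lies between the two dates.
2010: May 23 is Sunday.
2009: Saturday (−1)
2008: Friday (−1)
2007: Wednesday (−2)
2006: Tuesday (−1)
May 23 falls on a Tuesday in 2006.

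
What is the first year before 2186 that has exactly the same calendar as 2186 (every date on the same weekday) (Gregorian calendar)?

2175

Two years share a calendar iff Jan 1 falls on the same weekday and both are leap or both are common. 2186: Jan 1 is Sunday, common year.
2185: Jan 1 Saturday, common
2184: Jan 1 Thursday, leap
2183: Jan 1 Wednesday, common
2182: Jan 1 Tuesday, common
2181: Jan 1 Monday, common
2180: Jan 1 Saturday, leap
2179: Jan 1 Friday, common
2178: Jan 1 Thursday, common
2177: Jan 1 Wednesday, common
2176: Jan 1 Monday, leap
2175: Jan 1 Sunday, common
2175 matches on both conditions.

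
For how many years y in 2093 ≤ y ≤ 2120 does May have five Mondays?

May has 31 days; it has five Mondays when Monday falls among the first (month-length − 28) days — i.e. when May 1 is one of Monday/Sunday/Saturday.
May 1 by year: 2093:Fri 2094:Sat✓ 2095:Sun✓ 2096:Tue 2097:Wed 2098:Thu 2099:Fri 2100:Sat✓ 2101:Sun✓ 2102:Mon✓ 2103:Tue 2104:Thu 2105:Fri 2106:Sat✓ 2107:Sun✓ 2108:Tue 2109:Wed 2110:Thu 2111:Fri 2112:Sun✓ 2113:Mon✓ 2114:Tue 2115:Wed 2116:Fri 2117:Sat✓ 2118:Sun✓ 2119:Mon✓ 2120:Wed
Years with five Mondays: 2094, 2095, 2100, 2101, 2102, 2106, 2107, 2112, 2113, 2117, 2118, 2119 → 12.

12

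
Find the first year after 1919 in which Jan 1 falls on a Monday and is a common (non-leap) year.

Jan 1 advances by 2 weekdays after a leap year and by 1 after a common year.
1919: Jan 1 is Wednesday.
1920: Thursday (leap)
1921: Saturday
1922: Sunday
1923: Monday
1923 begins on a Monday and is a common year.

1923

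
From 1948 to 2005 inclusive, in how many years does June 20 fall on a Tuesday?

Track June 20's weekday year by year (advancing +1, or +2 across a Feb 29):
  1948: Sun  1949: Mon (+1)  1950: Tue (+1) ✓  1951: Wed (+1)  1952: Fri (+2)
  1953: Sat (+1)  1954: Sun (+1)  1955: Mon (+1)  1956: Wed (+2)  1957: Thu (+1)
  1958: Fri (+1)  1959: Sat (+1)  1960: Mon (+2)  1961: Tue (+1) ✓  … (30 more years) …
  1992: Sat (+2)  1993: Sun (+1)  1994: Mon (+1)  1995: Tue (+1) ✓  1996: Thu (+2)
  1997: Fri (+1)  1998: Sat (+1)  1999: Sun (+1)  2000: Tue (+2) ✓  2001: Wed (+1)
  2002: Thu (+1)  2003: Fri (+1)  2004: Sun (+2)  2005: Mon (+1)
Tuesday years: 1950, 1961, 1967, 1972, 1978, 1989, 1995, 2000 — 8 in total.

8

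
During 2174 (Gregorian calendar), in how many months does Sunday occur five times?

A month of length L has five Sundays iff its first Sunday is on day ≤ L−28 (so day 1–3 in a 31-day month, 1–2 in a 30-day month, day 1 in a leap February).
Checking each month of 2174: Jan starts Sat (31d) ✓; Feb starts Tue (28d); Mar starts Tue (31d); Apr starts Fri (30d); May starts Sun (31d) ✓; Jun starts Wed (30d); Jul starts Fri (31d) ✓; Aug starts Mon (31d); Sep starts Thu (30d); Oct starts Sat (31d) ✓; Nov starts Tue (30d); Dec starts Thu (31d).
Five-Sunday months: January, May, July, October → 4.

4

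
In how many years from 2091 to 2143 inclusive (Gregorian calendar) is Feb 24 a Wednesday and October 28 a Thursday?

6

Check each year's weekday for Feb 24 and October 28:
  2091: Sat/Sun  2092: Sun/Tue  2093: Tue/Wed  2094: Wed/Thu ✓  2095: Thu/Fri  2096: Fri/Sun  2097: Sun/Mon  2098: Mon/Tue  2099: Tue/Wed  2100: Wed/Thu ✓  2101: Thu/Fri  2102: Fri/Sat  2103: Sat/Sun  2104: Sun/Tue  …(25 more)…  2130: Fri/Sat  2131: Sat/Sun  2132: Sun/Tue  2133: Tue/Wed  2134: Wed/Thu ✓  2135: Thu/Fri  2136: Fri/Sun  2137: Sun/Mon  2138: Mon/Tue  2139: Tue/Wed  2140: Wed/Fri  2141: Fri/Sat  2142: Sat/Sun  2143: Sun/Mon
Both conditions hold in: 2094, 2100, 2106, 2117, 2123, 2134 — 6.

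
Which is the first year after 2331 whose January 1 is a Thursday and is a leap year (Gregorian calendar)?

2348

Jan 1 advances by 2 weekdays after a leap year and by 1 after a common year.
2331: Jan 1 is Thursday.
2332: Friday (leap)
2333: Sunday
2334: Monday
2335: Tuesday
2336: Wednesday (leap)
2337: Friday
2338: Saturday
2339: Sunday
2340: Monday (leap)
2341: Wednesday
2342: Thursday
2343: Friday
2344: Saturday (leap)
2345: Monday
2346: Tuesday
2347: Wednesday
2348: Thursday (leap)
2348 begins on a Thursday and is a leap year.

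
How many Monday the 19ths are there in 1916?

1

Check the 19th of each month of 1916: Jan 19: Wed, Feb 19: Sat, Mar 19: Sun, Apr 19: Wed, May 19: Fri, Jun 19: Mon, Jul 19: Wed, Aug 19: Sat, Sep 19: Tue, Oct 19: Thu, Nov 19: Sun, Dec 19: Tue.
Monday occurs in June — 1 month.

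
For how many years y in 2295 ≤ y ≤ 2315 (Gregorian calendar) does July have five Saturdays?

July has 31 days; it has five Saturdays when Saturday falls among the first (month-length − 28) days — i.e. when July 1 is one of Saturday/Friday/Thursday.
July 1 by year: 2295:Mon 2296:Wed 2297:Thu✓ 2298:Fri✓ 2299:Sat✓ 2300:Sun 2301:Mon 2302:Tue 2303:Wed 2304:Fri✓ 2305:Sat✓ 2306:Sun 2307:Mon 2308:Wed 2309:Thu✓ 2310:Fri✓ 2311:Sat✓ 2312:Mon 2313:Tue 2314:Wed 2315:Thu✓
Years with five Saturdays: 2297, 2298, 2299, 2304, 2305, 2309, 2310, 2311, 2315 → 9.

9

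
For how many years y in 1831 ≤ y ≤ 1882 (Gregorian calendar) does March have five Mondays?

March has 31 days; it has five Mondays when Monday falls among the first (month-length − 28) days — i.e. when March 1 is one of Monday/Sunday/Saturday.
March 1 by year: 1831:Tue 1832:Thu 1833:Fri 1834:Sat✓ 1835:Sun✓ 1836:Tue 1837:Wed 1838:Thu 1839:Fri 1840:Sun✓ 1841:Mon✓ 1842:Tue 1843:Wed 1844:Fri 1845:Sat✓ …(22 more)… 1868:Sun✓ 1869:Mon✓ 1870:Tue 1871:Wed 1872:Fri 1873:Sat✓ 1874:Sun✓ 1875:Mon✓ 1876:Wed 1877:Thu 1878:Fri 1879:Sat✓ 1880:Mon✓ 1881:Tue 1882:Wed
Years with five Mondays: 1834, 1835, 1840, 1841, 1845, 1846, 1847, 1851, 1852, 1856, 1857, 1858, 1862, 1863, 1868, 1869, 1873, 1874, 1875, 1879, 1880 → 21.

21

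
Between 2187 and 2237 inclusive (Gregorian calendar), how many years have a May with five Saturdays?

22

May has 31 days; it has five Saturdays when Saturday falls among the first (month-length − 28) days — i.e. when May 1 is one of Saturday/Friday/Thursday.
May 1 by year: 2187:Tue 2188:Thu✓ 2189:Fri✓ 2190:Sat✓ 2191:Sun 2192:Tue 2193:Wed 2194:Thu✓ 2195:Fri✓ 2196:Sun 2197:Mon 2198:Tue 2199:Wed 2200:Thu✓ 2201:Fri✓ …(21 more)… 2223:Thu✓ 2224:Sat✓ 2225:Sun 2226:Mon 2227:Tue 2228:Thu✓ 2229:Fri✓ 2230:Sat✓ 2231:Sun 2232:Tue 2233:Wed 2234:Thu✓ 2235:Fri✓ 2236:Sun 2237:Mon
Years with five Saturdays: 2188, 2189, 2190, 2194, 2195, 2200, 2201, 2202, 2206, 2207, 2212, 2213, 2217, 2218, 2219, 2223, 2224, 2228, 2229, 2230, 2234, 2235 → 22.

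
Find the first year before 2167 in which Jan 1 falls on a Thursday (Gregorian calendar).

Jan 1 advances by 2 weekdays after a leap year and by 1 after a common year.
2167: Jan 1 is Thursday.
2166: Wednesday
2165: Tuesday
2164: Sunday (leap)
2163: Saturday
2162: Friday
2161: Thursday
2161 begins on a Thursday

2161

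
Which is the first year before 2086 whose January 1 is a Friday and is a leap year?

Jan 1 advances by 2 weekdays after a leap year and by 1 after a common year.
2086: Jan 1 is Tuesday.
2085: Monday
2084: Saturday (leap)
2083: Friday
2082: Thursday
2081: Wednesday
2080: Monday (leap)
2079: Sunday
2078: Saturday
2077: Friday
2076: Wednesday (leap)
2075: Tuesday
2074: Monday
2073: Sunday
2072: Friday (leap)
2072 begins on a Friday and is a leap year.

2072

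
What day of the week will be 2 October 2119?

Monday

January 1, 2119 is a Sunday.
October 2 is day 275 of the year, i.e. 274 days after Jan 1.
274 mod 7 = 1, so advance 1 weekday from Sunday: Monday.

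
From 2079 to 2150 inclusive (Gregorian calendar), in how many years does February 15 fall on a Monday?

Track February 15's weekday year by year (advancing +1, or +2 across a Feb 29):
  2079: Wed  2080: Thu (+1)  2081: Sat (+2)  2082: Sun (+1)  2083: Mon (+1) ✓
  2084: Tue (+1)  2085: Thu (+2)  2086: Fri (+1)  2087: Sat (+1)  2088: Sun (+1)
  2089: Tue (+2)  2090: Wed (+1)  2091: Thu (+1)  2092: Fri (+1)  … (44 more years) …
  2137: Fri (+2)  2138: Sat (+1)  2139: Sun (+1)  2140: Mon (+1) ✓  2141: Wed (+2)
  2142: Thu (+1)  2143: Fri (+1)  2144: Sat (+1)  2145: Mon (+2) ✓  2146: Tue (+1)
  2147: Wed (+1)  2148: Thu (+1)  2149: Sat (+2)  2150: Sun (+1)
Monday years: 2083, 2094, 2100, 2106, 2112, 2117, 2123, 2134, 2140, 2145 — 10 in total.

10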